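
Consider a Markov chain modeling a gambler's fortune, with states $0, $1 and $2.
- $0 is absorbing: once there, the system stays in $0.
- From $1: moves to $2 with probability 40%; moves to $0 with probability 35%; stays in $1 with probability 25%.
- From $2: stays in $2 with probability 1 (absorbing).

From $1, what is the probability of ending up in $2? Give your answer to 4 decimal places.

0.5333

Let h(s) be the probability of absorption at $2 starting from transient state s. Then h($2) = 1 and h($0) = 0. By first-step analysis:
h($1) = 0.35·0 + 0.25·h($1) + 0.4·1
Solving: h($1) = 0.5333.
Starting from $1, the probability is 0.5333.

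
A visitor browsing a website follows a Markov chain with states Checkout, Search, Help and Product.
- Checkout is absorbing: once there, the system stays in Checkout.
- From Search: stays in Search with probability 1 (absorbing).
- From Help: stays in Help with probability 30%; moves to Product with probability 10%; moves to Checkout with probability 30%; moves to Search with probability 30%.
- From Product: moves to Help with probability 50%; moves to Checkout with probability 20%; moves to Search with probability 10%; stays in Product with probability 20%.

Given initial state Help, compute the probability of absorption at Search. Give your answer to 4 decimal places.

0.4902

Let h(s) be the probability of absorption at Search starting from transient state s. Then h(Search) = 1 and h(Checkout) = 0. By first-step analysis:
h(Help) = 0.3·0 + 0.3·1 + 0.3·h(Help) + 0.1·h(Product)
h(Product) = 0.2·0 + 0.1·1 + 0.5·h(Help) + 0.2·h(Product)
Solving: h(Help) = 0.4902, h(Product) = 0.4314.
Starting from Help, the probability is 0.4902.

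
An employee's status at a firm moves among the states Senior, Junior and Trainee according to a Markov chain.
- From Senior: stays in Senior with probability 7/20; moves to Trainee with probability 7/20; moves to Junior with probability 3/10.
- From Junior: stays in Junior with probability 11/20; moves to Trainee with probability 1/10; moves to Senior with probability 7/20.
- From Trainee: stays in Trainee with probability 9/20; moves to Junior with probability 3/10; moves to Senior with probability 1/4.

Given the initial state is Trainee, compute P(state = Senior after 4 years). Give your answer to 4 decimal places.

0.3212

Propagate the distribution vector 4 years from Trainee.
After 0 years: (0.0000, 0.0000, 1.0000)
After 1 year: (0.2500, 0.3000, 0.4500)
After 2 years: (0.3050, 0.3750, 0.3200)
After 3 years: (0.3180, 0.3938, 0.2883)
After 4 years: (0.3212, 0.3984, 0.2804)
P(in Senior after 4 years) = 0.3212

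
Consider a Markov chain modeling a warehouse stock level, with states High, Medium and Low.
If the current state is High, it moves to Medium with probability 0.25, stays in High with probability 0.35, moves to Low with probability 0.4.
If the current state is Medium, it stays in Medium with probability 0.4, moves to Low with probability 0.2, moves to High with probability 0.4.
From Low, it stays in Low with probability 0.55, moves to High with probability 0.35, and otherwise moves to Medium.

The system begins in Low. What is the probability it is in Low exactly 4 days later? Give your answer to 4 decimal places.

Propagate the distribution vector 4 days from Low.
After 0 days: (0.0000, 0.0000, 1.0000)
After 1 day: (0.3500, 0.1000, 0.5500)
After 2 days: (0.3550, 0.1825, 0.4625)
After 3 days: (0.3591, 0.2080, 0.4329)
After 4 days: (0.3604, 0.2163, 0.4233)
P(in Low after 4 days) = 0.4233

0.4233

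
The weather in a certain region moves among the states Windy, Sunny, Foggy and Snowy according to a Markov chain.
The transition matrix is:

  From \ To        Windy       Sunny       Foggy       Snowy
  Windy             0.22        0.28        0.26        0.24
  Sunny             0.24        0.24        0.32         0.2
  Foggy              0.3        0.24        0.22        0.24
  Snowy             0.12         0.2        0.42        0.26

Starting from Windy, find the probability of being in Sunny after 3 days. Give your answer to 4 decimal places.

0.2396

Propagate the distribution vector 3 days from Windy.
After 0 days: (1.0000, 0.0000, 0.0000, 0.0000)
After 1 day: (0.2200, 0.2800, 0.2600, 0.2400)
After 2 days: (0.2224, 0.2392, 0.3048, 0.2336)
After 3 days: (0.2258, 0.2396, 0.2995, 0.2351)
P(in Sunny after 3 days) = 0.2396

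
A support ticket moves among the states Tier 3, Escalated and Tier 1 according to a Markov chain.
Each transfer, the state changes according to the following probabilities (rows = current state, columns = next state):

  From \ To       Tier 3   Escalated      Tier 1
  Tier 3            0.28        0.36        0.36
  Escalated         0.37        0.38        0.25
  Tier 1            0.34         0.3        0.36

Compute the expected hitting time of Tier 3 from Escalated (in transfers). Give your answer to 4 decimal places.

2.7657

Let t(s) be the expected number of transfers to first reach Tier 3 from state s, with t(Tier 3) = 0. Conditioning on the first transfer:
t(Escalated) = 1 + 0.38·t(Escalated) + 0.25·t(Tier 1)
t(Tier 1) = 1 + 0.3·t(Escalated) + 0.36·t(Tier 1)
Solving: t(Escalated) = 2.7657, t(Tier 1) = 2.8589.
Expected transfers from Escalated to Tier 3: 2.7657.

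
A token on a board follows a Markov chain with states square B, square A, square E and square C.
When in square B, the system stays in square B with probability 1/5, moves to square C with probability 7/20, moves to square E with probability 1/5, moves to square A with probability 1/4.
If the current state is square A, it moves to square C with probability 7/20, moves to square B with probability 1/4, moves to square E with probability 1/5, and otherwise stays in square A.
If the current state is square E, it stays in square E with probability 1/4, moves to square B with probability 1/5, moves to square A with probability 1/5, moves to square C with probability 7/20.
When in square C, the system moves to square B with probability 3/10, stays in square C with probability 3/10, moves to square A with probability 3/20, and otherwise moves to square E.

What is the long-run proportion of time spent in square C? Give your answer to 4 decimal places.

Let the stationary distribution be π with π = πP and π_1 + π_2 + π_3 + π_4 = 1.
π_1 = 0.2·π_1 + 0.25·π_2 + 0.2·π_3 + 0.3·π_4
π_2 = 0.25·π_1 + 0.2·π_2 + 0.2·π_3 + 0.15·π_4
π_3 = 0.2·π_1 + 0.2·π_2 + 0.25·π_3 + 0.25·π_4
Solving with the normalization constraint gives π = (0.2431, 0.1955, 0.2281, 0.3333).
So the stationary probability of square C is 0.3333.

0.3333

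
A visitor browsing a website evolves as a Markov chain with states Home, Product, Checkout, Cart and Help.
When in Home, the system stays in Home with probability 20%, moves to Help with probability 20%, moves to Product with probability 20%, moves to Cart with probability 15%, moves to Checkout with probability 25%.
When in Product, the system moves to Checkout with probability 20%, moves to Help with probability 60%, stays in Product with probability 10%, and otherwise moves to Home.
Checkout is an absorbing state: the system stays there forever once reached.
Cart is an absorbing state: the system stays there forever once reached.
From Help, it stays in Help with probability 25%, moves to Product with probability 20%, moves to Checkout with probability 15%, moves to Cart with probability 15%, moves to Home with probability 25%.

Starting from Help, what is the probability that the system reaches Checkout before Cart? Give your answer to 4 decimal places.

0.5950

Let h(s) be the probability of absorption at Checkout starting from transient state s. Then h(Checkout) = 1 and h(Cart) = 0. By first-step analysis:
h(Home) = 0.2·h(Home) + 0.2·h(Product) + 0.25·1 + 0.15·0 + 0.2·h(Help)
h(Product) = 0.1·h(Home) + 0.1·h(Product) + 0.2·1 + 0.6·h(Help)
h(Help) = 0.25·h(Home) + 0.2·h(Product) + 0.15·1 + 0.15·0 + 0.25·h(Help)
Solving: h(Home) = 0.6336, h(Product) = 0.6893, h(Help) = 0.5950.
Starting from Help, the probability is 0.5950.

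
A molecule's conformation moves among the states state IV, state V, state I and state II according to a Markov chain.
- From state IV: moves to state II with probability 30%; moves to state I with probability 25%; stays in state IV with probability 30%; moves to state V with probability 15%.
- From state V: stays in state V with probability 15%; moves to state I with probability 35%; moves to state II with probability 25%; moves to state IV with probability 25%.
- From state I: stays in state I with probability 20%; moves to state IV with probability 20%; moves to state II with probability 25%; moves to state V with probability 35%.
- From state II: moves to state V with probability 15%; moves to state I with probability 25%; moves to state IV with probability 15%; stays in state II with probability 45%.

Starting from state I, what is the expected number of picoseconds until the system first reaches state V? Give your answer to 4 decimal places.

Let t(s) be the expected number of picoseconds to first reach state V from state s, with t(state V) = 0. Conditioning on the first picosecond:
t(state IV) = 1 + 0.3·t(state IV) + 0.25·t(state I) + 0.3·t(state II)
t(state I) = 1 + 0.2·t(state IV) + 0.2·t(state I) + 0.25·t(state II)
t(state II) = 1 + 0.15·t(state IV) + 0.25·t(state I) + 0.45·t(state II)
Solving: t(state IV) = 5.0602, t(state I) = 4.0964, t(state II) = 5.0602.
Expected picoseconds from state I to state V: 4.0964.

4.0964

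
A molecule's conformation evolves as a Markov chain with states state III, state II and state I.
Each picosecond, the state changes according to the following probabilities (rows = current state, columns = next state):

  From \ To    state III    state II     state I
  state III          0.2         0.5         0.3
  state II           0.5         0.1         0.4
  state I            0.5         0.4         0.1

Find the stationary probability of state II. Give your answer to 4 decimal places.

Let the stationary distribution be π with π = πP and π_1 + π_2 + π_3 = 1.
π_1 = 0.2·π_1 + 0.5·π_2 + 0.5·π_3
π_2 = 0.5·π_1 + 0.1·π_2 + 0.4·π_3
Solving with the normalization constraint gives π = (0.3846, 0.3373, 0.2781).
So the stationary probability of state II is 0.3373.

0.3373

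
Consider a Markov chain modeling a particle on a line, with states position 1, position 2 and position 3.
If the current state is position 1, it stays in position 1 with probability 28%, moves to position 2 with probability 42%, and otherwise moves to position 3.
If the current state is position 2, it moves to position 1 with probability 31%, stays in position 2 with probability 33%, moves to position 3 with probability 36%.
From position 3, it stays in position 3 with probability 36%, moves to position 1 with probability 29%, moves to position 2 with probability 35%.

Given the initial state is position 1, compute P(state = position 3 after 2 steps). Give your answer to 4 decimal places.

0.3432

Sum over the intermediate state after 1 step:
P = P(position 1→position 1)·P(position 1→position 3) + P(position 1→position 2)·P(position 2→position 3) + P(position 1→position 3)·P(position 3→position 3)
  = 0.28×0.3 + 0.42×0.36 + 0.3×0.36
  = 0.0840 + 0.1512 + 0.1080 = 0.3432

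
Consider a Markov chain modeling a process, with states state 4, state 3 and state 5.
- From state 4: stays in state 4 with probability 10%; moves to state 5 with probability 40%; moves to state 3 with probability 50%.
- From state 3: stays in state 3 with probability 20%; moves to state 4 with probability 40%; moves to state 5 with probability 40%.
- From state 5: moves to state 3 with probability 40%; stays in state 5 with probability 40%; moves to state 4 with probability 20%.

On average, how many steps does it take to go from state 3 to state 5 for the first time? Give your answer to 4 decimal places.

2.5000

Let t(s) be the expected number of steps to first reach state 5 from state s, with t(state 5) = 0. Conditioning on the first step:
t(state 4) = 1 + 0.1·t(state 4) + 0.5·t(state 3)
t(state 3) = 1 + 0.4·t(state 4) + 0.2·t(state 3)
Solving: t(state 4) = 2.5000, t(state 3) = 2.5000.
Expected steps from state 3 to state 5: 2.5000.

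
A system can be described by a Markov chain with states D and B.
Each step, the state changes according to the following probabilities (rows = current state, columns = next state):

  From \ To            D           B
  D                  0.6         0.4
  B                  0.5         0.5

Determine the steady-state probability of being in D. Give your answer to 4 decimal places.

Let the stationary distribution be π with π = πP and π_1 + π_2 = 1.
π_1 = 0.6·π_1 + 0.5·π_2
Solving with the normalization constraint gives π = (0.5556, 0.4444).
So the stationary probability of D is 0.5556.

0.5556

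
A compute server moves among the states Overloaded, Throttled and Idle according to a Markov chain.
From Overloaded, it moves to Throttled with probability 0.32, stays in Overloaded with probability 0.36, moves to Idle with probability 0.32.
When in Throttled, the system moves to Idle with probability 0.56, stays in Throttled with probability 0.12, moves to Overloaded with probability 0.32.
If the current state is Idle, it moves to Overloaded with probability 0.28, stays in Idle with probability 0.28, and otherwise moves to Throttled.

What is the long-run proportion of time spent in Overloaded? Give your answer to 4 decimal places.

Let the stationary distribution be π with π = πP and π_1 + π_2 + π_3 = 1.
π_1 = 0.36·π_1 + 0.32·π_2 + 0.28·π_3
π_2 = 0.32·π_1 + 0.12·π_2 + 0.44·π_3
Solving with the normalization constraint gives π = (0.3176, 0.3045, 0.3780).
So the stationary probability of Overloaded is 0.3176.

0.3176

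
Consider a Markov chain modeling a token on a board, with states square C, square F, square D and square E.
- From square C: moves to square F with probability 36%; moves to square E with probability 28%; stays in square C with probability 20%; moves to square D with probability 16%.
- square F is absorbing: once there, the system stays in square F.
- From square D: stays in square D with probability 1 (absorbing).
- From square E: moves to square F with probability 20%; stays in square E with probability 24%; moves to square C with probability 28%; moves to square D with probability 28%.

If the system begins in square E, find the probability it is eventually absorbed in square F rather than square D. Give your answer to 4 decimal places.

Let h(s) be the probability of absorption at square F starting from transient state s. Then h(square F) = 1 and h(square D) = 0. By first-step analysis:
h(square C) = 0.2·h(square C) + 0.36·1 + 0.16·0 + 0.28·h(square E)
h(square E) = 0.28·h(square C) + 0.2·1 + 0.28·0 + 0.24·h(square E)
Solving: h(square C) = 0.6224, h(square E) = 0.4924.
Starting from square E, the probability is 0.4924.

0.4924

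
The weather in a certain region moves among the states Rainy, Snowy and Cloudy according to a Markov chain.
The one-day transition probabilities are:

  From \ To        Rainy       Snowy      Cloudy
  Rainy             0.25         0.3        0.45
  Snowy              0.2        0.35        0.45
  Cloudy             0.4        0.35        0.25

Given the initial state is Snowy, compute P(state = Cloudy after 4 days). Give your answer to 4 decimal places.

Propagate the distribution vector 4 days from Snowy.
After 0 days: (0.0000, 1.0000, 0.0000)
After 1 day: (0.2000, 0.3500, 0.4500)
After 2 days: (0.3000, 0.3400, 0.3600)
After 3 days: (0.2870, 0.3350, 0.3780)
After 4 days: (0.2900, 0.3357, 0.3744)
P(in Cloudy after 4 days) = 0.3744

0.3744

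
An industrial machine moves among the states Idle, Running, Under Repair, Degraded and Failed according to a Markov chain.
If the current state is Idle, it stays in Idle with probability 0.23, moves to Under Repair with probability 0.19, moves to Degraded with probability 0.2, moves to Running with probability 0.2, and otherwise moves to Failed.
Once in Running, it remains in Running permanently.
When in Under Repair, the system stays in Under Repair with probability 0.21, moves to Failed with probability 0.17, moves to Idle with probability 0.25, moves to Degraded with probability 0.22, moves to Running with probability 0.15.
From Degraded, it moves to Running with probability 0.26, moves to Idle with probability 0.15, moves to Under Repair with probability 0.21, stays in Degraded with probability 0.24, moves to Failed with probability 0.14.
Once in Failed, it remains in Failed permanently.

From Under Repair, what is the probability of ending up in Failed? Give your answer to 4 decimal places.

0.4719

Let h(s) be the probability of absorption at Failed starting from transient state s. Then h(Failed) = 1 and h(Running) = 0. By first-step analysis:
h(Idle) = 0.23·h(Idle) + 0.2·0 + 0.19·h(Under Repair) + 0.2·h(Degraded) + 0.18·1
h(Under Repair) = 0.25·h(Idle) + 0.15·0 + 0.21·h(Under Repair) + 0.22·h(Degraded) + 0.17·1
h(Degraded) = 0.15·h(Idle) + 0.26·0 + 0.21·h(Under Repair) + 0.24·h(Degraded) + 0.14·1
Solving: h(Idle) = 0.4553, h(Under Repair) = 0.4719, h(Degraded) = 0.4045.
Starting from Under Repair, the probability is 0.4719.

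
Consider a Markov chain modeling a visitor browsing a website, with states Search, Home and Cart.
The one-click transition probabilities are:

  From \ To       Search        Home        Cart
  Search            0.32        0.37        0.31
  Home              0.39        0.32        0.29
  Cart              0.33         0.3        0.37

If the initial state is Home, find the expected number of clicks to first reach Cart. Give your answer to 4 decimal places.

3.3637

Let t(s) be the expected number of clicks to first reach Cart from state s, with t(Cart) = 0. Conditioning on the first click:
t(Search) = 1 + 0.32·t(Search) + 0.37·t(Home)
t(Home) = 1 + 0.39·t(Search) + 0.32·t(Home)
Solving: t(Search) = 3.3008, t(Home) = 3.3637.
Expected clicks from Home to Cart: 3.3637.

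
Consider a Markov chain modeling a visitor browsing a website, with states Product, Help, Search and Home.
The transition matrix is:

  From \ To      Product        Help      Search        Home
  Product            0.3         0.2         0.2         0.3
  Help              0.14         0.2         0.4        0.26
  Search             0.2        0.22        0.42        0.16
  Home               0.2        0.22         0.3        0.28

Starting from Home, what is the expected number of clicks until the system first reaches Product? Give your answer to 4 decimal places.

Let t(s) be the expected number of clicks to first reach Product from state s, with t(Product) = 0. Conditioning on the first click:
t(Help) = 1 + 0.2·t(Help) + 0.4·t(Search) + 0.26·t(Home)
t(Search) = 1 + 0.22·t(Help) + 0.42·t(Search) + 0.16·t(Home)
t(Home) = 1 + 0.22·t(Help) + 0.3·t(Search) + 0.28·t(Home)
Solving: t(Help) = 5.6604, t(Search) = 5.3459, t(Home) = 5.3459.
Expected clicks from Home to Product: 5.3459.

5.3459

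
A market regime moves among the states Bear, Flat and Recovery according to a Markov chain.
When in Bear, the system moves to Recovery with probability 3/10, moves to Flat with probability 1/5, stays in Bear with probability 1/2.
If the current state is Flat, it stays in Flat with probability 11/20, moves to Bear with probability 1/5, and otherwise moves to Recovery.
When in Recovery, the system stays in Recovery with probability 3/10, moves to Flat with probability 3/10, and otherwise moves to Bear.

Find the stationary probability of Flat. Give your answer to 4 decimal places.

Let the stationary distribution be π with π = πP and π_1 + π_2 + π_3 = 1.
π_1 = 0.5·π_1 + 0.2·π_2 + 0.4·π_3
π_2 = 0.2·π_1 + 0.55·π_2 + 0.3·π_3
Solving with the normalization constraint gives π = (0.3664, 0.3511, 0.2824).
So the stationary probability of Flat is 0.3511.

0.3511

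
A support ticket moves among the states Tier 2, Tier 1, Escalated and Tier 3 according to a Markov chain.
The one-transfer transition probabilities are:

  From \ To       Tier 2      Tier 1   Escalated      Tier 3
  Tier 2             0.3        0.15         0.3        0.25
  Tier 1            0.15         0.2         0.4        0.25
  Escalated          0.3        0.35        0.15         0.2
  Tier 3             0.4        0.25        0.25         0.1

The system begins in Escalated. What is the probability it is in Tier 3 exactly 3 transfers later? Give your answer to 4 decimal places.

Propagate the distribution vector 3 transfers from Escalated.
After 0 transfers: (0.0000, 0.0000, 1.0000, 0.0000)
After 1 transfer: (0.3000, 0.3500, 0.1500, 0.2000)
After 2 transfers: (0.2675, 0.2175, 0.3025, 0.2125)
After 3 transfers: (0.2886, 0.2426, 0.2658, 0.2030)
P(in Tier 3 after 3 transfers) = 0.2030

0.2030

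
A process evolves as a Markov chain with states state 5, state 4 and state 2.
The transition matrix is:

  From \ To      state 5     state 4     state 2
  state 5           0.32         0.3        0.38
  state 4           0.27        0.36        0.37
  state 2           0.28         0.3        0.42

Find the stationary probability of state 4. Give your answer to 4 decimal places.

0.3191

Let the stationary distribution be π with π = πP and π_1 + π_2 + π_3 = 1.
π_1 = 0.32·π_1 + 0.27·π_2 + 0.28·π_3
π_2 = 0.3·π_1 + 0.36·π_2 + 0.3·π_3
Solving with the normalization constraint gives π = (0.2883, 0.3191, 0.3925).
So the stationary probability of state 4 is 0.3191.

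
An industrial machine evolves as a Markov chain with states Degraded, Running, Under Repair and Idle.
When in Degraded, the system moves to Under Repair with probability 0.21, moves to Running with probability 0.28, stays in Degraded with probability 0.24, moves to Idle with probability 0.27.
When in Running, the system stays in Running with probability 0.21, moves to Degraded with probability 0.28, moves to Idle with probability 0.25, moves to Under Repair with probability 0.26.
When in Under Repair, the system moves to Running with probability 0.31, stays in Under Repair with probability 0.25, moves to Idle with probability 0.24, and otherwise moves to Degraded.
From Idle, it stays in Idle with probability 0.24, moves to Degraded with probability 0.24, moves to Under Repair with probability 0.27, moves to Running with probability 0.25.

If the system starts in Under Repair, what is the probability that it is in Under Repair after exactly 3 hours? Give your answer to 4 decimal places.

0.2479

Propagate the distribution vector 3 hours from Under Repair.
After 0 hours: (0.0000, 0.0000, 1.0000, 0.0000)
After 1 hour: (0.2000, 0.3100, 0.2500, 0.2400)
After 2 hours: (0.2424, 0.2586, 0.2499, 0.2491)
After 3 hours: (0.2403, 0.2619, 0.2479, 0.2499)
P(in Under Repair after 3 hours) = 0.2479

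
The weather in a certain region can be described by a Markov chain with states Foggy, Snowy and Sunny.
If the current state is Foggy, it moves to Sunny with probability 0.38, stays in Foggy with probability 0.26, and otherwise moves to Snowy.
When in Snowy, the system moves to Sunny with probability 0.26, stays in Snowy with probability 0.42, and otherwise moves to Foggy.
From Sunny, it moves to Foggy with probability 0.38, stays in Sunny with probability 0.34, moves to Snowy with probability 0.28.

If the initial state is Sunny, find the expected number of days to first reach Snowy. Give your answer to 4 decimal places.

3.2558

Let t(s) be the expected number of days to first reach Snowy from state s, with t(Snowy) = 0. Conditioning on the first day:
t(Foggy) = 1 + 0.26·t(Foggy) + 0.38·t(Sunny)
t(Sunny) = 1 + 0.38·t(Foggy) + 0.34·t(Sunny)
Solving: t(Foggy) = 3.0233, t(Sunny) = 3.2558.
Expected days from Sunny to Snowy: 3.2558.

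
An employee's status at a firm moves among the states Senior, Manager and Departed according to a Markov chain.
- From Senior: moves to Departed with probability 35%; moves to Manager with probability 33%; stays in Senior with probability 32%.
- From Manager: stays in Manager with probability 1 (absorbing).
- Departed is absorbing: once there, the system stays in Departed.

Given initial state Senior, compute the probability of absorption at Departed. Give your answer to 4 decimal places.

0.5147

Let h(s) be the probability of absorption at Departed starting from transient state s. Then h(Departed) = 1 and h(Manager) = 0. By first-step analysis:
h(Senior) = 0.32·h(Senior) + 0.33·0 + 0.35·1
Solving: h(Senior) = 0.5147.
Starting from Senior, the probability is 0.5147.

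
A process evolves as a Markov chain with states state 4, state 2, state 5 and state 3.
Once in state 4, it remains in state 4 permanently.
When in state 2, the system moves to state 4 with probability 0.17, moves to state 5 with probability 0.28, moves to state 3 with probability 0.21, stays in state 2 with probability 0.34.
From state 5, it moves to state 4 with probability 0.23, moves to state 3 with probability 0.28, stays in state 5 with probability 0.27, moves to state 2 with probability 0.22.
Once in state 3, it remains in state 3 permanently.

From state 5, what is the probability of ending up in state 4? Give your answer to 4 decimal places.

Let h(s) be the probability of absorption at state 4 starting from transient state s. Then h(state 4) = 1 and h(state 3) = 0. By first-step analysis:
h(state 2) = 0.17·1 + 0.34·h(state 2) + 0.28·h(state 5) + 0.21·0
h(state 5) = 0.23·1 + 0.22·h(state 2) + 0.27·h(state 5) + 0.28·0
Solving: h(state 2) = 0.4486, h(state 5) = 0.4503.
Starting from state 5, the probability is 0.4503.

0.4503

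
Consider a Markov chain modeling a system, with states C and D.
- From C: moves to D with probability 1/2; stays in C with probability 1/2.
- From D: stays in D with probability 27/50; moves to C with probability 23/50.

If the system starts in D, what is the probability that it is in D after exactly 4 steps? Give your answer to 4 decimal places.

0.5208

Propagate the distribution vector 4 steps from D.
After 0 steps: (0.0000, 1.0000)
After 1 step: (0.4600, 0.5400)
After 2 steps: (0.4784, 0.5216)
After 3 steps: (0.4791, 0.5209)
After 4 steps: (0.4792, 0.5208)
P(in D after 4 steps) = 0.5208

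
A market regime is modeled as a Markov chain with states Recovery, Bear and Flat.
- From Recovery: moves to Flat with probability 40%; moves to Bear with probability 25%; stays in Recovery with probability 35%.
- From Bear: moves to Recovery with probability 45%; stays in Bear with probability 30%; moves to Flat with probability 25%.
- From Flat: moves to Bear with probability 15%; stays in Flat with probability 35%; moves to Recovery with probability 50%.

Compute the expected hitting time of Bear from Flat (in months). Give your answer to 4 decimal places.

5.1685

Let t(s) be the expected number of months to first reach Bear from state s, with t(Bear) = 0. Conditioning on the first month:
t(Recovery) = 1 + 0.35·t(Recovery) + 0.4·t(Flat)
t(Flat) = 1 + 0.5·t(Recovery) + 0.35·t(Flat)
Solving: t(Recovery) = 4.7191, t(Flat) = 5.1685.
Expected months from Flat to Bear: 5.1685.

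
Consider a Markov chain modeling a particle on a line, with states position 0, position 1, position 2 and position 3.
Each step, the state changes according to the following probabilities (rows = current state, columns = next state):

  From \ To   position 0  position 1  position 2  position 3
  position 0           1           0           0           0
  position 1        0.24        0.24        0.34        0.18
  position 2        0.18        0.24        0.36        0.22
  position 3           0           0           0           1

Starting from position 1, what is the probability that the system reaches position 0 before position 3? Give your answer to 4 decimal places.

0.5306

Let h(s) be the probability of absorption at position 0 starting from transient state s. Then h(position 0) = 1 and h(position 3) = 0. By first-step analysis:
h(position 1) = 0.24·1 + 0.24·h(position 1) + 0.34·h(position 2) + 0.18·0
h(position 2) = 0.18·1 + 0.24·h(position 1) + 0.36·h(position 2) + 0.22·0
Solving: h(position 1) = 0.5306, h(position 2) = 0.4802.
Starting from position 1, the probability is 0.5306.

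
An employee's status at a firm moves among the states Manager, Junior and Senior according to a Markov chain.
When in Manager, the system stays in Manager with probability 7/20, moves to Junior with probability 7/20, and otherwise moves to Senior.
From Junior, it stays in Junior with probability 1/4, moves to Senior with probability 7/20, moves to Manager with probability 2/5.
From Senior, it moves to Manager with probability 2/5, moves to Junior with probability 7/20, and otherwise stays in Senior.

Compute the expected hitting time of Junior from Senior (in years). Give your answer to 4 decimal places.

2.8571

Let t(s) be the expected number of years to first reach Junior from state s, with t(Junior) = 0. Conditioning on the first year:
t(Manager) = 1 + 0.35·t(Manager) + 0.3·t(Senior)
t(Senior) = 1 + 0.4·t(Manager) + 0.25·t(Senior)
Solving: t(Manager) = 2.8571, t(Senior) = 2.8571.
Expected years from Senior to Junior: 2.8571.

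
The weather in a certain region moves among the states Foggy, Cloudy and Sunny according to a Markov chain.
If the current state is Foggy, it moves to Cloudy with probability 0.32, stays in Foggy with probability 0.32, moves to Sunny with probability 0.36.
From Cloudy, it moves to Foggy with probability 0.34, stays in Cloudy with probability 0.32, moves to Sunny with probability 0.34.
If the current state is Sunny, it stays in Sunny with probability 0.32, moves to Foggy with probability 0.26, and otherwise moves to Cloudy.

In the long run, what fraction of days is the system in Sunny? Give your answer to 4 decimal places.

0.3393

Let the stationary distribution be π with π = πP and π_1 + π_2 + π_3 = 1.
π_1 = 0.32·π_1 + 0.34·π_2 + 0.26·π_3
π_2 = 0.32·π_1 + 0.32·π_2 + 0.42·π_3
Solving with the normalization constraint gives π = (0.3067, 0.3539, 0.3393).
So the stationary probability of Sunny is 0.3393.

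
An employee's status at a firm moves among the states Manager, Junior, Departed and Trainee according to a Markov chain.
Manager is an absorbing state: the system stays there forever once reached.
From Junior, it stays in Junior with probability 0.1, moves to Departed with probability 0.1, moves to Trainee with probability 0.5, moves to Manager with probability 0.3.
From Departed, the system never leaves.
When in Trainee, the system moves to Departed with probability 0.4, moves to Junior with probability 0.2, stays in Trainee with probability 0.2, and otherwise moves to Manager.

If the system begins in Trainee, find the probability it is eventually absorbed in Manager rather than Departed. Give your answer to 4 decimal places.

Let h(s) be the probability of absorption at Manager starting from transient state s. Then h(Manager) = 1 and h(Departed) = 0. By first-step analysis:
h(Junior) = 0.3·1 + 0.1·h(Junior) + 0.1·0 + 0.5·h(Trainee)
h(Trainee) = 0.2·1 + 0.2·h(Junior) + 0.4·0 + 0.2·h(Trainee)
Solving: h(Junior) = 0.5484, h(Trainee) = 0.3871.
Starting from Trainee, the probability is 0.3871.

0.3871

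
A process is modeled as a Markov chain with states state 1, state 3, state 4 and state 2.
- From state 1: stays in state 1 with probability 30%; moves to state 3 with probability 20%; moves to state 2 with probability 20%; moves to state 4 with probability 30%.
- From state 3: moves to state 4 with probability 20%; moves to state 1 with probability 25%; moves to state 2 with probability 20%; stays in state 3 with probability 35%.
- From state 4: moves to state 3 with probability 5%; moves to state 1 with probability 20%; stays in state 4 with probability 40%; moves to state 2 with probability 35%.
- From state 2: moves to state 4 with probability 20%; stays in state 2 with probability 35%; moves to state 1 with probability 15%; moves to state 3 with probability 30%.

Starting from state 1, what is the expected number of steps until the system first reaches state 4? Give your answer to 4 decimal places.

Let t(s) be the expected number of steps to first reach state 4 from state s, with t(state 4) = 0. Conditioning on the first step:
t(state 1) = 1 + 0.3·t(state 1) + 0.2·t(state 3) + 0.2·t(state 2)
t(state 3) = 1 + 0.25·t(state 1) + 0.35·t(state 3) + 0.2·t(state 2)
t(state 2) = 1 + 0.15·t(state 1) + 0.3·t(state 3) + 0.35·t(state 2)
Solving: t(state 1) = 3.9972, t(state 3) = 4.4675, t(state 2) = 4.5228.
Expected steps from state 1 to state 4: 3.9972.

3.9972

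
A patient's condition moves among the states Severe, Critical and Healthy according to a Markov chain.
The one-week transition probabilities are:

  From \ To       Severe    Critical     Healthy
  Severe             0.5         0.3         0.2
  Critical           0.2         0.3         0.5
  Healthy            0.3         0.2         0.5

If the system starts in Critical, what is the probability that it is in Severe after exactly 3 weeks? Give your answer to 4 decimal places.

0.3370

Propagate the distribution vector 3 weeks from Critical.
After 0 weeks: (0.0000, 1.0000, 0.0000)
After 1 week: (0.2000, 0.3000, 0.5000)
After 2 weeks: (0.3100, 0.2500, 0.4400)
After 3 weeks: (0.3370, 0.2560, 0.4070)
P(in Severe after 3 weeks) = 0.3370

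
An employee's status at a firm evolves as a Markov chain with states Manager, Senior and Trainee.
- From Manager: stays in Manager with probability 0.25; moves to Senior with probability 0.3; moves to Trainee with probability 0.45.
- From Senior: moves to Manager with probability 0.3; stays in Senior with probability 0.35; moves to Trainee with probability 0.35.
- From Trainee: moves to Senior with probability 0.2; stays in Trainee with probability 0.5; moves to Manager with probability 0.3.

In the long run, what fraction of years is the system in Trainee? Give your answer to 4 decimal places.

Let the stationary distribution be π with π = πP and π_1 + π_2 + π_3 = 1.
π_1 = 0.25·π_1 + 0.3·π_2 + 0.3·π_3
π_2 = 0.3·π_1 + 0.35·π_2 + 0.2·π_3
Solving with the normalization constraint gives π = (0.2857, 0.2689, 0.4454).
So the stationary probability of Trainee is 0.4454.

0.4454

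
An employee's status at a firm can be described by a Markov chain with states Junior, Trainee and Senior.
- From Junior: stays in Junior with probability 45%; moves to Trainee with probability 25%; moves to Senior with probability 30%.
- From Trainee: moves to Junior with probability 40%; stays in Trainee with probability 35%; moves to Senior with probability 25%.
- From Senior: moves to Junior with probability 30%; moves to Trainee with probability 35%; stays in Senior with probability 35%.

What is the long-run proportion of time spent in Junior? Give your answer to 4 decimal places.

0.3895

Let the stationary distribution be π with π = πP and π_1 + π_2 + π_3 = 1.
π_1 = 0.45·π_1 + 0.4·π_2 + 0.3·π_3
π_2 = 0.25·π_1 + 0.35·π_2 + 0.35·π_3
Solving with the normalization constraint gives π = (0.3895, 0.3110, 0.2994).
So the stationary probability of Junior is 0.3895.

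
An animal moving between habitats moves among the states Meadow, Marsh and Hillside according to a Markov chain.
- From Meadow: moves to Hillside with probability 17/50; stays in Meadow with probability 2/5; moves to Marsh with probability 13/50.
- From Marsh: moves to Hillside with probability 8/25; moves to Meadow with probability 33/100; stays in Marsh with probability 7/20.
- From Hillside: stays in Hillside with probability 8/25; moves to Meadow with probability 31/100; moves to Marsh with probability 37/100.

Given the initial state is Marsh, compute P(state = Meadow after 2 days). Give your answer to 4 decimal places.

0.3467

Sum over the intermediate state after 1 day:
P = P(Marsh→Meadow)·P(Meadow→Meadow) + P(Marsh→Marsh)·P(Marsh→Meadow) + P(Marsh→Hillside)·P(Hillside→Meadow)
  = 0.33×0.4 + 0.35×0.33 + 0.32×0.31
  = 0.1320 + 0.1155 + 0.0992 = 0.3467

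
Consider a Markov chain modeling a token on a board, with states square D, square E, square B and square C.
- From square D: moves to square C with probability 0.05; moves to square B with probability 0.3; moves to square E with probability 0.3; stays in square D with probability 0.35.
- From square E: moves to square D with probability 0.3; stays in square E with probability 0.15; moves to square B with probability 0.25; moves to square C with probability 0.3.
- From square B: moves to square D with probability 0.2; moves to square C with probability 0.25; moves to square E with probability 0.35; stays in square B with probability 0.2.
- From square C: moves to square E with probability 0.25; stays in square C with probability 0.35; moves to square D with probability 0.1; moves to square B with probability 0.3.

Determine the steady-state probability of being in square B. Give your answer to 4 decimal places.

0.2608

Let the stationary distribution be π with π = πP and π_1 + π_2 + π_3 + π_4 = 1.
π_1 = 0.35·π_1 + 0.3·π_2 + 0.2·π_3 + 0.1·π_4
π_2 = 0.3·π_1 + 0.15·π_2 + 0.35·π_3 + 0.25·π_4
π_3 = 0.3·π_1 + 0.25·π_2 + 0.2·π_3 + 0.3·π_4
Solving with the normalization constraint gives π = (0.2379, 0.2618, 0.2608, 0.2395).
So the stationary probability of square B is 0.2608.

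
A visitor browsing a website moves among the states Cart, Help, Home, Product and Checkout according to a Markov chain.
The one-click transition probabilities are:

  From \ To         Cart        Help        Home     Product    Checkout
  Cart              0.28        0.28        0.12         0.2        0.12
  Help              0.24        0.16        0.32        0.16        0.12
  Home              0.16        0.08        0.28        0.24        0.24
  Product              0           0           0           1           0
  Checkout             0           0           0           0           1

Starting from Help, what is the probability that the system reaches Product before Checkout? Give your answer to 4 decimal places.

Let h(s) be the probability of absorption at Product starting from transient state s. Then h(Product) = 1 and h(Checkout) = 0. By first-step analysis:
h(Cart) = 0.28·h(Cart) + 0.28·h(Help) + 0.12·h(Home) + 0.2·1 + 0.12·0
h(Help) = 0.24·h(Cart) + 0.16·h(Help) + 0.32·h(Home) + 0.16·1 + 0.12·0
h(Home) = 0.16·h(Cart) + 0.08·h(Help) + 0.28·h(Home) + 0.24·1 + 0.24·0
Solving: h(Cart) = 0.5816, h(Help) = 0.5564, h(Home) = 0.5244.
Starting from Help, the probability is 0.5564.

0.5564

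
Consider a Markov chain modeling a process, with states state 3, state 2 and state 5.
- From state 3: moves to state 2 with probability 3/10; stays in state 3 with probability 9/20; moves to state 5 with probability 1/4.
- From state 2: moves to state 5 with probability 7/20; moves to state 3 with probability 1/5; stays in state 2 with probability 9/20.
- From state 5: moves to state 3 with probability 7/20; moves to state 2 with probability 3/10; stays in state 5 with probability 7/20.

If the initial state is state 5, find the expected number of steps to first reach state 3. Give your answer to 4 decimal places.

Let t(s) be the expected number of steps to first reach state 3 from state s, with t(state 3) = 0. Conditioning on the first step:
t(state 2) = 1 + 0.45·t(state 2) + 0.35·t(state 5)
t(state 5) = 1 + 0.3·t(state 2) + 0.35·t(state 5)
Solving: t(state 2) = 3.9604, t(state 5) = 3.3663.
Expected steps from state 5 to state 3: 3.3663.

3.3663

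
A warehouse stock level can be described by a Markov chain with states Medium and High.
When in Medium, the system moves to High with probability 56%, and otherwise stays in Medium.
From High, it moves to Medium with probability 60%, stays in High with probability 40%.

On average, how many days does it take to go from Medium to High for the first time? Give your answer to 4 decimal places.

1.7857

Let t(s) be the expected number of days to first reach High from state s, with t(High) = 0. Conditioning on the first day:
t(Medium) = 1 + 0.44·t(Medium)
Solving: t(Medium) = 1.7857.
Expected days from Medium to High: 1.7857.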